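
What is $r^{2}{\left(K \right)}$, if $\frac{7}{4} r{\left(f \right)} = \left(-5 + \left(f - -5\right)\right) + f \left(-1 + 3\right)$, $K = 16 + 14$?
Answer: $\frac{129600}{49} \approx 2644.9$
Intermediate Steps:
$K = 30$
$r{\left(f \right)} = \frac{12 f}{7}$ ($r{\left(f \right)} = \frac{4 \left(\left(-5 + \left(f - -5\right)\right) + f \left(-1 + 3\right)\right)}{7} = \frac{4 \left(\left(-5 + \left(f + 5\right)\right) + f 2\right)}{7} = \frac{4 \left(\left(-5 + \left(5 + f\right)\right) + 2 f\right)}{7} = \frac{4 \left(f + 2 f\right)}{7} = \frac{4 \cdot 3 f}{7} = \frac{12 f}{7}$)
$r^{2}{\left(K \right)} = \left(\frac{12}{7} \cdot 30\right)^{2} = \left(\frac{360}{7}\right)^{2} = \frac{129600}{49}$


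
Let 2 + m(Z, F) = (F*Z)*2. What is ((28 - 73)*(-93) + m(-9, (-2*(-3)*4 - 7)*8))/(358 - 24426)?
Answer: -1735/24068 ≈ -0.072087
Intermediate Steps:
m(Z, F) = -2 + 2*F*Z (m(Z, F) = -2 + (F*Z)*2 = -2 + 2*F*Z)
((28 - 73)*(-93) + m(-9, (-2*(-3)*4 - 7)*8))/(358 - 24426) = ((28 - 73)*(-93) + (-2 + 2*((-2*(-3)*4 - 7)*8)*(-9)))/(358 - 24426) = (-45*(-93) + (-2 + 2*((6*4 - 7)*8)*(-9)))/(-24068) = (4185 + (-2 + 2*((24 - 7)*8)*(-9)))*(-1/24068) = (4185 + (-2 + 2*(17*8)*(-9)))*(-1/24068) = (4185 + (-2 + 2*136*(-9)))*(-1/24068) = (4185 + (-2 - 2448))*(-1/24068) = (4185 - 2450)*(-1/24068) = 1735*(-1/24068) = -1735/24068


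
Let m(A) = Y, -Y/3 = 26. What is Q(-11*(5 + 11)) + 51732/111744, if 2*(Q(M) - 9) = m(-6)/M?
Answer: 330669/34144 ≈ 9.6845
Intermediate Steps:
Y = -78 (Y = -3*26 = -78)
m(A) = -78
Q(M) = 9 - 39/M (Q(M) = 9 + (-78/M)/2 = 9 - 39/M)
Q(-11*(5 + 11)) + 51732/111744 = (9 - 39*(-1/(11*(5 + 11)))) + 51732/111744 = (9 - 39/((-11*16))) + 51732*(1/111744) = (9 - 39/(-176)) + 1437/3104 = (9 - 39*(-1/176)) + 1437/3104 = (9 + 39/176) + 1437/3104 = 1623/176 + 1437/3104 = 330669/34144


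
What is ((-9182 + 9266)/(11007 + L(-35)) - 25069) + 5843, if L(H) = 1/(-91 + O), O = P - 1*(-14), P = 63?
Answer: -2962667746/154097 ≈ -19226.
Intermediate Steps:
O = 77 (O = 63 - 1*(-14) = 63 + 14 = 77)
L(H) = -1/14 (L(H) = 1/(-91 + 77) = 1/(-14) = -1/14)
((-9182 + 9266)/(11007 + L(-35)) - 25069) + 5843 = ((-9182 + 9266)/(11007 - 1/14) - 25069) + 5843 = (84/(154097/14) - 25069) + 5843 = (84*(14/154097) - 25069) + 5843 = (1176/154097 - 25069) + 5843 = -3863056517/154097 + 5843 = -2962667746/154097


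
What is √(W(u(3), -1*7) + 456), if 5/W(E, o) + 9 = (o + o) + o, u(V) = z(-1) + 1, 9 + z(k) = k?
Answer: √16410/6 ≈ 21.350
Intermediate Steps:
z(k) = -9 + k
u(V) = -9 (u(V) = (-9 - 1) + 1 = -10 + 1 = -9)
W(E, o) = 5/(-9 + 3*o) (W(E, o) = 5/(-9 + ((o + o) + o)) = 5/(-9 + (2*o + o)) = 5/(-9 + 3*o))
√(W(u(3), -1*7) + 456) = √(5/(3*(-3 - 1*7)) + 456) = √(5/(3*(-3 - 7)) + 456) = √((5/3)/(-10) + 456) = √((5/3)*(-⅒) + 456) = √(-⅙ + 456) = √(2735/6) = √16410/6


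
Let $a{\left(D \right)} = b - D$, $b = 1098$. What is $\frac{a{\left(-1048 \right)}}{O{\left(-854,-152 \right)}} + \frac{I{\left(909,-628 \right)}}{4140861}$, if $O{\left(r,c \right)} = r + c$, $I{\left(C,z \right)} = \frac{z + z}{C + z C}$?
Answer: $- \frac{2532338736378611}{1187107534684269} \approx -2.1332$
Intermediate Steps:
$I{\left(C,z \right)} = \frac{2 z}{C + C z}$
$O{\left(r,c \right)} = c + r$
$a{\left(D \right)} = 1098 - D$
$\frac{a{\left(-1048 \right)}}{O{\left(-854,-152 \right)}} + \frac{I{\left(909,-628 \right)}}{4140861} = \frac{1098 - -1048}{-152 - 854} + \frac{2 \left(-628\right) \frac{1}{909} \frac{1}{1 - 628}}{4140861} = \frac{1098 + 1048}{-1006} + 2 \left(-628\right) \frac{1}{909} \frac{1}{-627} \cdot \frac{1}{4140861} = 2146 \left(- \frac{1}{1006}\right) + 2 \left(-628\right) \frac{1}{909} \left(- \frac{1}{627}\right) \frac{1}{4140861} = - \frac{1073}{503} + \frac{1256}{569943} \cdot \frac{1}{4140861} = - \frac{1073}{503} + \frac{1256}{2360054740923} = - \frac{2532338736378611}{1187107534684269}$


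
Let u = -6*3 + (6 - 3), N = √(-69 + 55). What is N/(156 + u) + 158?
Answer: 158 + I*√14/141 ≈ 158.0 + 0.026537*I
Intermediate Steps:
N = I*√14 (N = √(-14) = I*√14 ≈ 3.7417*I)
u = -15 (u = -18 + 3 = -15)
N/(156 + u) + 158 = (I*√14)/(156 - 15) + 158 = (I*√14)/141 + 158 = (I*√14)*(1/141) + 158 = I*√14/141 + 158 = 158 + I*√14/141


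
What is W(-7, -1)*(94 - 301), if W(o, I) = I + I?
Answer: 414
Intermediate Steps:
W(o, I) = 2*I
W(-7, -1)*(94 - 301) = (2*(-1))*(94 - 301) = -2*(-207) = 414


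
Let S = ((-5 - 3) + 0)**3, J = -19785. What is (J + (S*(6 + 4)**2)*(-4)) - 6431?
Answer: 178584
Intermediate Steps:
S = -512 (S = (-8 + 0)**3 = (-8)**3 = -512)
(J + (S*(6 + 4)**2)*(-4)) - 6431 = (-19785 - 512*(6 + 4)**2*(-4)) - 6431 = (-19785 - 512*10**2*(-4)) - 6431 = (-19785 - 512*100*(-4)) - 6431 = (-19785 - 51200*(-4)) - 6431 = (-19785 + 204800) - 6431 = 185015 - 6431 = 178584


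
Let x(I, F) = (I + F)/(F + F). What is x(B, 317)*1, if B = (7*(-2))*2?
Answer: 289/634 ≈ 0.45584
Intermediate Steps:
B = -28 (B = -14*2 = -28)
x(I, F) = (F + I)/(2*F) (x(I, F) = (F + I)/((2*F)) = (F + I)*(1/(2*F)) = (F + I)/(2*F))
x(B, 317)*1 = ((½)*(317 - 28)/317)*1 = ((½)*(1/317)*289)*1 = (289/634)*1 = 289/634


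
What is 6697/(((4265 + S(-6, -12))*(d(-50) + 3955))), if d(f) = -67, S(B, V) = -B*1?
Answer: 6697/16605648 ≈ 0.00040330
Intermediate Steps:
S(B, V) = -B
6697/(((4265 + S(-6, -12))*(d(-50) + 3955))) = 6697/(((4265 - 1*(-6))*(-67 + 3955))) = 6697/(((4265 + 6)*3888)) = 6697/((4271*3888)) = 6697/16605648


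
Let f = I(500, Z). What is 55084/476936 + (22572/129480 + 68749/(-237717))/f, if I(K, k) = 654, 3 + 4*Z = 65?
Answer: 11532777426642949/100006804791880740 ≈ 0.11532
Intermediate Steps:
Z = 31/2 (Z = -¾ + (¼)*65 = -¾ + 65/4 = 31/2 ≈ 15.500)
f = 654
55084/476936 + (22572/129480 + 68749/(-237717))/f = 55084/476936 + (22572/129480 + 68749/(-237717))/654 = 55084*(1/476936) + (22572*(1/129480) + 68749*(-1/237717))*(1/654) = 13771/119234 + (1881/10790 - 68749/237717)*(1/654) = 13771/119234 - 294656033/2564966430*1/654 = 13771/119234 - 294656033/1677488045220 = 11532777426642949/100006804791880740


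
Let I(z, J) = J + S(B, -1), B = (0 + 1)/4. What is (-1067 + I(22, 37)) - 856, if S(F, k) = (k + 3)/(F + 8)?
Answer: -62230/33 ≈ -1885.8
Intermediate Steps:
B = ¼ (B = 1*(¼) = ¼ ≈ 0.25000)
S(F, k) = (3 + k)/(8 + F)
I(z, J) = 8/33 + J (I(z, J) = J + (3 - 1)/(8 + ¼) = J + 2/(33/4) = J + (4/33)*2 = J + 8/33 = 8/33 + J)
(-1067 + I(22, 37)) - 856 = (-1067 + (8/33 + 37)) - 856 = (-1067 + 1229/33) - 856 = -33982/33 - 856 = -62230/33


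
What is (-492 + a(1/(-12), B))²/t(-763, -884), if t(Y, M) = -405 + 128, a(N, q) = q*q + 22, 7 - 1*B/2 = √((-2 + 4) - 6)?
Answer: -71556/277 - 64960*I/277 ≈ -258.32 - 234.51*I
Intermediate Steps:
B = 14 - 4*I (B = 14 - 2*√((-2 + 4) - 6) = 14 - 2*√(2 - 6) = 14 - 4*I ≈ 14.0 - 4.0*I)
a(N, q) = 22 + q² (a(N, q) = q² + 22 = 22 + q²)
t(Y, M) = -277
(-492 + a(1/(-12), B))²/t(-763, -884) = (-492 + (22 + (14 - 4*I)²))²/(-277) = (-470 + (14 - 4*I)²)²*(-1/277) = -(-470 + (14 - 4*I)²)²/277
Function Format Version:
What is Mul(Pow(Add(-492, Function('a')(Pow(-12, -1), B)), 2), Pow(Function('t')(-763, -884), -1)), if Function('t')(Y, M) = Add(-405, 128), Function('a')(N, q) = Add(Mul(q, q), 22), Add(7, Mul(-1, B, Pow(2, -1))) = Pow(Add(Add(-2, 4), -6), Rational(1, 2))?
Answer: Add(Rational(-71556, 277), Mul(Rational(-64960, 277), I)) ≈ Add(-258.32, Mul(-234.51, I))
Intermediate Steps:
B = Add(14, Mul(-4, I)) (B = Add(14, Mul(-2, Pow(Add(Add(-2, 4), -6), Rational(1, 2)))) = Add(14, Mul(-2, Pow(Add(2, -6), Rational(1, 2)))) = Add(14, Mul(-2, Pow(-4, Rational(1, 2)))) = Add(14, Mul(-2, Mul(2, I))) = Add(14, Mul(-4, I)) ≈ Add(14.000, Mul(-4.0000, I)))
Function('a')(N, q) = Add(22, Pow(q, 2)) (Function('a')(N, q) = Add(Pow(q, 2), 22) = Add(22, Pow(q, 2)))
Function('t')(Y, M) = -277
Mul(Pow(Add(-492, Function('a')(Pow(-12, -1), B)), 2), Pow(Function('t')(-763, -884), -1)) = Mul(Pow(Add(-492, Add(22, Pow(Add(14, Mul(-4, I)), 2))), 2), Pow(-277, -1)) = Mul(Pow(Add(-470, Pow(Add(14, Mul(-4, I)), 2)), 2), Rational(-1, 277)) = Mul(Rational(-1, 277), Pow(Add(-470, Pow(Add(14, Mul(-4, I)), 2)), 2))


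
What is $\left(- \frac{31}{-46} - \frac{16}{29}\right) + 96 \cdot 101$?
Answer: $\frac{12934627}{1334} \approx 9696.1$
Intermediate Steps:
$\left(- \frac{31}{-46} - \frac{16}{29}\right) + 96 \cdot 101 = \left(\left(-31\right) \left(- \frac{1}{46}\right) - \frac{16}{29}\right) + 9696 = \left(\frac{31}{46} - \frac{16}{29}\right) + 9696 = \frac{163}{1334} + 9696 = \frac{12934627}{1334}$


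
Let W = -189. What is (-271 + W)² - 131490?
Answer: 80110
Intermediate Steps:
(-271 + W)² - 131490 = (-271 - 189)² - 131490 = (-460)² - 131490 = 211600 - 131490 = 80110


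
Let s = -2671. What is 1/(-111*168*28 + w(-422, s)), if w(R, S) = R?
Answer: -1/522566 ≈ -1.9136e-6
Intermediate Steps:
1/(-111*168*28 + w(-422, s)) = 1/(-111*168*28 - 422) = 1/(-18648*28 - 422) = 1/(-522144 - 422) = 1/(-522566) = -1/522566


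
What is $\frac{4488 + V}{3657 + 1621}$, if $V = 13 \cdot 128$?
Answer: $\frac{3076}{2639} \approx 1.1656$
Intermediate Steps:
$V = 1664$
$\frac{4488 + V}{3657 + 1621} = \frac{4488 + 1664}{3657 + 1621} = \frac{6152}{5278} = 6152 \cdot \frac{1}{5278} = \frac{3076}{2639}$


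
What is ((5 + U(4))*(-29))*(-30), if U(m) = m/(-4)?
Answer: 3480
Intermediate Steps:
U(m) = -m/4 (U(m) = m*(-¼) = -m/4)
((5 + U(4))*(-29))*(-30) = ((5 - ¼*4)*(-29))*(-30) = ((5 - 1)*(-29))*(-30) = (4*(-29))*(-30) = -116*(-30) = 3480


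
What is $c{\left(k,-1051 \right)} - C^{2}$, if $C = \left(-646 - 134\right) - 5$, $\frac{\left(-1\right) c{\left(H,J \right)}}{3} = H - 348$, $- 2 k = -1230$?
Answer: $-617026$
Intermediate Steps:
$k = 615$ ($k = \left(- \frac{1}{2}\right) \left(-1230\right) = 615$)
$c{\left(H,J \right)} = 1044 - 3 H$ ($c{\left(H,J \right)} = - 3 \left(H - 348\right) = - 3 \left(-348 + H\right) = 1044 - 3 H$)
$C = -785$ ($C = -780 - 5 = -785$)
$c{\left(k,-1051 \right)} - C^{2} = \left(1044 - 1845\right) - \left(-785\right)^{2} = \left(1044 - 1845\right) - 616225 = -801 - 616225 = -617026$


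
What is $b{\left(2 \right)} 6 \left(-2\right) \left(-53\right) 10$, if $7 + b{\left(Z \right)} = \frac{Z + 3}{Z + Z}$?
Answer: $-36570$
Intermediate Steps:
$b{\left(Z \right)} = -7 + \frac{3 + Z}{2 Z}$ ($b{\left(Z \right)} = -7 + \frac{Z + 3}{Z + Z} = -7 + \frac{3 + Z}{2 Z}$)
$b{\left(2 \right)} 6 \left(-2\right) \left(-53\right) 10 = \frac{3 - 26}{2 \cdot 2} \cdot 6 \left(-2\right) \left(-53\right) 10 = \frac{1}{2} \cdot \frac{1}{2} \left(3 - 26\right) 6 \left(-2\right) \left(-53\right) 10 = \frac{1}{2} \cdot \frac{1}{2} \left(-23\right) 6 \left(-2\right) \left(-53\right) 10 = \left(- \frac{23}{4}\right) 6 \left(-2\right) \left(-53\right) 10 = \left(- \frac{69}{2}\right) \left(-2\right) \left(-53\right) 10 = 69 \left(-53\right) 10 = \left(-3657\right) 10 = -36570$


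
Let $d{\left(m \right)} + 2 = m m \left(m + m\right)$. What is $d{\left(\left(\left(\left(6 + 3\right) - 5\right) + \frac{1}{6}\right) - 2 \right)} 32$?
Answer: $\frac{15848}{27} \approx 586.96$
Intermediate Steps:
$d{\left(m \right)} = -2 + 2 m^{3}$ ($d{\left(m \right)} = -2 + m m \left(m + m\right) = -2 + m m 2 m = -2 + m 2 m^{2} = -2 + 2 m^{3}$)
$d{\left(\left(\left(\left(6 + 3\right) - 5\right) + \frac{1}{6}\right) - 2 \right)} 32 = \left(-2 + 2 \left(\left(\left(\left(6 + 3\right) - 5\right) + \frac{1}{6}\right) - 2\right)^{3}\right) 32 = \left(-2 + 2 \left(\left(\left(9 - 5\right) + \frac{1}{6}\right) - 2\right)^{3}\right) 32 = \left(-2 + 2 \left(\left(4 + \frac{1}{6}\right) - 2\right)^{3}\right) 32 = \left(-2 + 2 \left(\frac{25}{6} - 2\right)^{3}\right) 32 = \left(-2 + 2 \left(\frac{13}{6}\right)^{3}\right) 32 = \left(-2 + 2 \cdot \frac{2197}{216}\right) 32 = \left(-2 + \frac{2197}{108}\right) 32 = \frac{1981}{108} \cdot 32 = \frac{15848}{27}$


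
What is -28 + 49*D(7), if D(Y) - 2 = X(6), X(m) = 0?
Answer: 70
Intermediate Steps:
D(Y) = 2 (D(Y) = 2 + 0 = 2)
-28 + 49*D(7) = -28 + 49*2 = -28 + 98 = 70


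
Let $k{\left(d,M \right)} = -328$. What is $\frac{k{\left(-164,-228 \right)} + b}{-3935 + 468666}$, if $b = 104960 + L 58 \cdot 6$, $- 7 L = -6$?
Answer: $\frac{734512}{3253117} \approx 0.22579$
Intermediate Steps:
$L = \frac{6}{7}$ ($L = \left(- \frac{1}{7}\right) \left(-6\right) = \frac{6}{7} \approx 0.85714$)
$b = \frac{736808}{7}$ ($b = 104960 + \frac{6}{7} \cdot 58 \cdot 6 = 104960 + \frac{348}{7} \cdot 6 = 104960 + \frac{2088}{7} = \frac{736808}{7} \approx 1.0526 \cdot 10^{5}$)
$\frac{k{\left(-164,-228 \right)} + b}{-3935 + 468666} = \frac{-328 + \frac{736808}{7}}{-3935 + 468666} = \frac{734512}{7 \cdot 464731} = \frac{734512}{7} \cdot \frac{1}{464731} = \frac{734512}{3253117}$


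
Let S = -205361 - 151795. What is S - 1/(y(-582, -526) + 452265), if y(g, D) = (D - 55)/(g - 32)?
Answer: -99179110729010/277691291 ≈ -3.5716e+5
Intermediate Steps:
y(g, D) = (-55 + D)/(-32 + g)
S = -357156
S - 1/(y(-582, -526) + 452265) = -357156 - 1/((-55 - 526)/(-32 - 582) + 452265) = -357156 - 1/(-581/(-614) + 452265) = -357156 - 1/(-1/614*(-581) + 452265) = -357156 - 1/(581/614 + 452265) = -357156 - 1/277691291/614 = -357156 - 1*614/277691291 = -357156 - 614/277691291 = -99179110729010/277691291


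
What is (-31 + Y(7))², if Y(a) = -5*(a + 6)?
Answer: 9216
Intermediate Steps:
Y(a) = -30 - 5*a (Y(a) = -5*(6 + a) = -30 - 5*a)
(-31 + Y(7))² = (-31 + (-30 - 5*7))² = (-31 + (-30 - 35))² = (-31 - 65)² = (-96)² = 9216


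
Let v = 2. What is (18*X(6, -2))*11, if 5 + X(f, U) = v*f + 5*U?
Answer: -594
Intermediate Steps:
X(f, U) = -5 + 2*f + 5*U (X(f, U) = -5 + (2*f + 5*U) = -5 + 2*f + 5*U)
(18*X(6, -2))*11 = (18*(-5 + 2*6 + 5*(-2)))*11 = (18*(-5 + 12 - 10))*11 = (18*(-3))*11 = -54*11 = -594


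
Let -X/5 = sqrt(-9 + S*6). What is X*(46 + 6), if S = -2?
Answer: -260*I*sqrt(21) ≈ -1191.5*I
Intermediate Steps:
X = -5*I*sqrt(21) (X = -5*sqrt(-9 - 2*6) = -5*sqrt(-9 - 12) = -5*I*sqrt(21) ≈ -22.913*I)
X*(46 + 6) = (-5*I*sqrt(21))*(46 + 6) = -5*I*sqrt(21)*52 = -260*I*sqrt(21)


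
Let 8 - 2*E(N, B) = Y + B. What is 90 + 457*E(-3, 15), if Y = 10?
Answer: -7589/2 ≈ -3794.5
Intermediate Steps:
E(N, B) = -1 - B/2 (E(N, B) = 4 - (10 + B)/2 = 4 + (-5 - B/2) = -1 - B/2)
90 + 457*E(-3, 15) = 90 + 457*(-1 - 1/2*15) = 90 + 457*(-1 - 15/2) = 90 + 457*(-17/2) = 90 - 7769/2 = -7589/2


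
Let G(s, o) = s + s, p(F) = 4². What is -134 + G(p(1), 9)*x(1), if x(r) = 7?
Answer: 90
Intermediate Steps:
p(F) = 16
G(s, o) = 2*s
-134 + G(p(1), 9)*x(1) = -134 + (2*16)*7 = -134 + 32*7 = -134 + 224 = 90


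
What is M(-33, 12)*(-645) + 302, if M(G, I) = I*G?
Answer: 255722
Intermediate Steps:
M(G, I) = G*I
M(-33, 12)*(-645) + 302 = -33*12*(-645) + 302 = -396*(-645) + 302 = 255420 + 302 = 255722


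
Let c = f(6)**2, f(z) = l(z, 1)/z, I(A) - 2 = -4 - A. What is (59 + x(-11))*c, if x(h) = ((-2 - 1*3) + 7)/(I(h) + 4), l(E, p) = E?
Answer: 769/13 ≈ 59.154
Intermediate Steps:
I(A) = -2 - A (I(A) = 2 + (-4 - A) = -2 - A)
f(z) = 1 (f(z) = z/z = 1)
c = 1 (c = 1**2 = 1)
x(h) = 2/(2 - h) (x(h) = ((-2 - 1*3) + 7)/((-2 - h) + 4) = ((-2 - 3) + 7)/(2 - h) = (-5 + 7)/(2 - h) = 2/(2 - h))
(59 + x(-11))*c = (59 - 2/(-2 - 11))*1 = (59 - 2/(-13))*1 = (59 - 2*(-1/13))*1 = (59 + 2/13)*1 = (769/13)*1 = 769/13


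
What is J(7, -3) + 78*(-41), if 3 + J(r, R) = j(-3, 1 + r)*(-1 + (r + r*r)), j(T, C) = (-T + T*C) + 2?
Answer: -4246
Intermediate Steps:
j(T, C) = 2 - T + C*T (j(T, C) = (-T + C*T) + 2 = 2 - T + C*T)
J(r, R) = -3 + (2 - 3*r)*(-1 + r + r²) (J(r, R) = -3 + (2 - 1*(-3) + (1 + r)*(-3))*(-1 + (r + r*r)) = -3 + (2 + 3 + (-3 - 3*r))*(-1 + (r + r²)) = -3 + (2 - 3*r)*(-1 + r + r²))
J(7, -3) + 78*(-41) = (-5 - 1*7² - 3*7³ + 5*7) + 78*(-41) = (-5 - 1*49 - 3*343 + 35) - 3198 = (-5 - 49 - 1029 + 35) - 3198 = -1048 - 3198 = -4246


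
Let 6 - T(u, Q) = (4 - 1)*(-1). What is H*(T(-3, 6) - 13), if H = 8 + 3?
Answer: -44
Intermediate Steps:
H = 11
T(u, Q) = 9 (T(u, Q) = 6 - (4 - 1)*(-1) = 6 - 3*(-1) = 6 - 1*(-3) = 6 + 3 = 9)
H*(T(-3, 6) - 13) = 11*(9 - 13) = 11*(-4) = -44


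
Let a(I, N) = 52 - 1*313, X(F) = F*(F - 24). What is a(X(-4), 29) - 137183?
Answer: -137444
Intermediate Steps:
X(F) = F*(-24 + F)
a(I, N) = -261 (a(I, N) = 52 - 313 = -261)
a(X(-4), 29) - 137183 = -261 - 137183 = -137444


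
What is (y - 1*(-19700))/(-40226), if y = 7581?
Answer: -27281/40226 ≈ -0.67819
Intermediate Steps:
(y - 1*(-19700))/(-40226) = (7581 - 1*(-19700))/(-40226) = (7581 + 19700)*(-1/40226) = 27281*(-1/40226) = -27281/40226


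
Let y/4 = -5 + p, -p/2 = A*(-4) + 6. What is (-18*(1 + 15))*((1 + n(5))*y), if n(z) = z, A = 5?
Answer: -158976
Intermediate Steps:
p = 28 (p = -2*(5*(-4) + 6) = -2*(-20 + 6) = -2*(-14) = 28)
y = 92 (y = 4*(-5 + 28) = 4*23 = 92)
(-18*(1 + 15))*((1 + n(5))*y) = (-18*(1 + 15))*((1 + 5)*92) = (-18*16)*(6*92) = -288*552 = -158976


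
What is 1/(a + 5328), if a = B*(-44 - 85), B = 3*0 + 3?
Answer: 1/4941 ≈ 0.00020239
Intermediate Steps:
B = 3 (B = 0 + 3 = 3)
a = -387 (a = 3*(-44 - 85) = 3*(-129) = -387)
1/(a + 5328) = 1/(-387 + 5328) = 1/4941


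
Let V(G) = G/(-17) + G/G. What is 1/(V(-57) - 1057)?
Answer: -17/17895 ≈ -0.00094999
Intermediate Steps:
V(G) = 1 - G/17 (V(G) = G*(-1/17) + 1 = -G/17 + 1 = 1 - G/17)
1/(V(-57) - 1057) = 1/((1 - 1/17*(-57)) - 1057) = 1/((1 + 57/17) - 1057) = 1/(74/17 - 1057) = 1/(-17895/17) = -17/17895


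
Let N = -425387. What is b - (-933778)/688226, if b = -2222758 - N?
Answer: -618498260034/344113 ≈ -1.7974e+6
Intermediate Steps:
b = -1797371 (b = -2222758 - 1*(-425387) = -2222758 + 425387 = -1797371)
b - (-933778)/688226 = -1797371 - (-933778)/688226 = -1797371 - 1*(-466889/344113) = -1797371 + 466889/344113 = -618498260034/344113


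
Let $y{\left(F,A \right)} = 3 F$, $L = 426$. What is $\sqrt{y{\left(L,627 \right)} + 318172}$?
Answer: $5 \sqrt{12778} \approx 565.2$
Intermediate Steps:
$\sqrt{y{\left(L,627 \right)} + 318172} = \sqrt{3 \cdot 426 + 318172} = \sqrt{1278 + 318172} = \sqrt{319450} = 5 \sqrt{12778}$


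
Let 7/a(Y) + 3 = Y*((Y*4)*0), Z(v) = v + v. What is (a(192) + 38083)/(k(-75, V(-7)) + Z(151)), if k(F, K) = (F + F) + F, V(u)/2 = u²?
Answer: 114242/231 ≈ 494.55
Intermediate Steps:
Z(v) = 2*v
V(u) = 2*u²
a(Y) = -7/3 (a(Y) = 7/(-3 + Y*((Y*4)*0)) = 7/(-3 + Y*((4*Y)*0)) = 7/(-3 + Y*0) = 7/(-3 + 0) = 7/(-3) = 7*(-⅓) = -7/3)
k(F, K) = 3*F (k(F, K) = 2*F + F = 3*F)
(a(192) + 38083)/(k(-75, V(-7)) + Z(151)) = (-7/3 + 38083)/(3*(-75) + 2*151) = 114242/(3*(-225 + 302)) = (114242/3)/77 = (114242/3)*(1/77) = 114242/231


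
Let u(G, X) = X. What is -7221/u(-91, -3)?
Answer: 2407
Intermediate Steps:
-7221/u(-91, -3) = -7221/(-3) = -7221*(-⅓) = 2407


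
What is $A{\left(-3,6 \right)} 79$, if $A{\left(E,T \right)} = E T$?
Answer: $-1422$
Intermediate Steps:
$A{\left(-3,6 \right)} 79 = \left(-3\right) 6 \cdot 79 = \left(-18\right) 79 = -1422$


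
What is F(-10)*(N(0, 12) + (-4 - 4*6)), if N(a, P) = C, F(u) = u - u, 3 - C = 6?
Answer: 0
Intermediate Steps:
C = -3 (C = 3 - 1*6 = 3 - 6 = -3)
F(u) = 0
N(a, P) = -3
F(-10)*(N(0, 12) + (-4 - 4*6)) = 0*(-3 + (-4 - 4*6)) = 0*(-3 + (-4 - 24)) = 0*(-3 - 28) = 0*(-31) = 0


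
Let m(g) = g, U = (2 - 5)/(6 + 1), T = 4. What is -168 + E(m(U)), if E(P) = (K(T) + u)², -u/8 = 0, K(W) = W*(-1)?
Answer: -152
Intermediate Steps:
U = -3/7 ≈ -0.42857
K(W) = -W
u = 0 (u = -8*0 = 0)
E(P) = 16 (E(P) = (-1*4 + 0)² = (-4 + 0)² = (-4)² = 16)
-168 + E(m(U)) = -168 + 16 = -152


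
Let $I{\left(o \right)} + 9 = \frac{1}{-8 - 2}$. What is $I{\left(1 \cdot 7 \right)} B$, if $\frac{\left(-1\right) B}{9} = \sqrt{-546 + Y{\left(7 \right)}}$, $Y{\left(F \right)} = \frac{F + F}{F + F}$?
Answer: $\frac{819 i \sqrt{545}}{10} \approx 1912.0 i$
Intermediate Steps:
$Y{\left(F \right)} = 1$ ($Y{\left(F \right)} = \frac{2 F}{2 F} = 2 F \frac{1}{2 F} = 1$)
$I{\left(o \right)} = - \frac{91}{10}$ ($I{\left(o \right)} = -9 + \frac{1}{-8 - 2} = -9 + \frac{1}{-10} = -9 - \frac{1}{10} = - \frac{91}{10}$)
$B = - 9 i \sqrt{545}$ ($B = - 9 \sqrt{-546 + 1} = - 9 \sqrt{-545} = - 9 i \sqrt{545} \approx - 210.11 i$)
$I{\left(1 \cdot 7 \right)} B = - \frac{91 \left(- 9 i \sqrt{545}\right)}{10} = \frac{819 i \sqrt{545}}{10}$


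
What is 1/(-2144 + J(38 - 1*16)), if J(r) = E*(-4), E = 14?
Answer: -1/2200 ≈ -0.00045455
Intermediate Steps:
J(r) = -56 (J(r) = 14*(-4) = -56)
1/(-2144 + J(38 - 1*16)) = 1/(-2144 - 56) = 1/(-2200) = -1/2200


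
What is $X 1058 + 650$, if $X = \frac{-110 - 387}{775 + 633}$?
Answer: $\frac{194687}{704} \approx 276.54$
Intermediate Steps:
$X = - \frac{497}{1408} \approx -0.35298$
$X 1058 + 650 = \left(- \frac{497}{1408}\right) 1058 + 650 = - \frac{262913}{704} + 650 = \frac{194687}{704}$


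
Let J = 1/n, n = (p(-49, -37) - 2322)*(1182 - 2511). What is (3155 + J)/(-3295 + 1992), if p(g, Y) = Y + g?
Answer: -10096731961/4169902296 ≈ -2.4213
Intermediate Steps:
n = 3200232 (n = ((-37 - 49) - 2322)*(1182 - 2511) = (-86 - 2322)*(-1329) = -2408*(-1329) = 3200232)
J = 1/3200232 ≈ 3.1248e-7
(3155 + J)/(-3295 + 1992) = (3155 + 1/3200232)/(-3295 + 1992) = (10096731961/3200232)/(-1303) = (10096731961/3200232)*(-1/1303) = -10096731961/4169902296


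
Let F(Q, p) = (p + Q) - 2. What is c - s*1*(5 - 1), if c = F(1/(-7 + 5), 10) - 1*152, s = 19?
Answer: -441/2 ≈ -220.50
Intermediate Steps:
F(Q, p) = -2 + Q + p (F(Q, p) = (Q + p) - 2 = -2 + Q + p)
c = -289/2 (c = (-2 + 1/(-7 + 5) + 10) - 1*152 = (-2 + 1/(-2) + 10) - 152 = (-2 - ½ + 10) - 152 = 15/2 - 152 = -289/2 ≈ -144.50)
c - s*1*(5 - 1) = -289/2 - 19*1*(5 - 1) = -289/2 - 19*1*4 = -289/2 - 19*4 = -289/2 - 1*76 = -289/2 - 76 = -441/2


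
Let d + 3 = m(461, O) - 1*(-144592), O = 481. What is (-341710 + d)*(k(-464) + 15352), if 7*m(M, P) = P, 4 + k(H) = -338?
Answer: -20704283660/7 ≈ -2.9578e+9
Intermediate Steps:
k(H) = -342 (k(H) = -4 - 338 = -342)
m(M, P) = P/7
d = 1012604/7 (d = -3 + ((1/7)*481 - 1*(-144592)) = -3 + (481/7 + 144592) = -3 + 1012625/7 = 1012604/7 ≈ 1.4466e+5)
(-341710 + d)*(k(-464) + 15352) = (-341710 + 1012604/7)*(-342 + 15352) = -1379366/7*15010 = -20704283660/7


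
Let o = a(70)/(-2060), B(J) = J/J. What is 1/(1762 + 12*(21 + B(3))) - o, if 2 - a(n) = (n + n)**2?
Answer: -4962936/521695 ≈ -9.5131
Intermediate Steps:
a(n) = 2 - 4*n**2 (a(n) = 2 - (n + n)**2 = 2 - (2*n)**2 = 2 - 4*n**2)
B(J) = 1
o = 9799/1030 (o = (2 - 4*70**2)/(-2060) = (2 - 4*4900)*(-1/2060) = (2 - 19600)*(-1/2060) = -19598*(-1/2060) = 9799/1030 ≈ 9.5136)
1/(1762 + 12*(21 + B(3))) - o = 1/(1762 + 12*(21 + 1)) - 1*9799/1030 = 1/(1762 + 12*22) - 9799/1030 = 1/(1762 + 264) - 9799/1030 = 1/2026 - 9799/1030 = -4962936/521695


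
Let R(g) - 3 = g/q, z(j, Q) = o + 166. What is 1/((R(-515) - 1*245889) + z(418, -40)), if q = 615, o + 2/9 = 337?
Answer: -369/90546718 ≈ -4.0752e-6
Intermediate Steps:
o = 3031/9 (o = -2/9 + 337 = 3031/9 ≈ 336.78)
z(j, Q) = 4525/9 (z(j, Q) = 3031/9 + 166 = 4525/9)
R(g) = 3 + g/615
1/((R(-515) - 1*245889) + z(418, -40)) = 1/(((3 + (1/615)*(-515)) - 1*245889) + 4525/9) = 1/(((3 - 103/123) - 245889) + 4525/9) = 1/((266/123 - 245889) + 4525/9) = 1/(-30244081/123 + 4525/9) = 1/(-90546718/369) = -369/90546718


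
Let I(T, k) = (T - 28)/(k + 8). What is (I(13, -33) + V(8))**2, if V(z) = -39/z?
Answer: 29241/1600 ≈ 18.276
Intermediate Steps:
I(T, k) = (-28 + T)/(8 + k)
(I(13, -33) + V(8))**2 = ((-28 + 13)/(8 - 33) - 39/8)**2 = (-15/(-25) - 39*1/8)**2 = (-1/25*(-15) - 39/8)**2 = (3/5 - 39/8)**2 = (-171/40)**2 = 29241/1600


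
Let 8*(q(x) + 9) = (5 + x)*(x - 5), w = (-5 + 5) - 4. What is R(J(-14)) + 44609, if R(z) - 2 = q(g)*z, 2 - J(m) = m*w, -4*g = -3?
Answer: 2896765/64 ≈ 45262.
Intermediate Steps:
g = ¾ (g = -¼*(-3) = ¾ ≈ 0.75000)
w = -4 (w = 0 - 4 = -4)
J(m) = 2 + 4*m (J(m) = 2 - m*(-4) = 2 - (-4)*m = 2 + 4*m)
q(x) = -9 + (-5 + x)*(5 + x)/8 (q(x) = -9 + ((5 + x)*(x - 5))/8 = -9 + ((5 + x)*(-5 + x))/8 = -9 + ((-5 + x)*(5 + x))/8 = -9 + (-5 + x)*(5 + x)/8)
R(z) = 2 - 1543*z/128 (R(z) = 2 + (-97/8 + (¾)²/8)*z = 2 + (-97/8 + (⅛)*(9/16))*z = 2 + (-97/8 + 9/128)*z = 2 - 1543*z/128)
R(J(-14)) + 44609 = (2 - 1543*(2 + 4*(-14))/128) + 44609 = (2 - 1543*(2 - 56)/128) + 44609 = (2 - 1543/128*(-54)) + 44609 = (2 + 41661/64) + 44609 = 41789/64 + 44609 = 2896765/64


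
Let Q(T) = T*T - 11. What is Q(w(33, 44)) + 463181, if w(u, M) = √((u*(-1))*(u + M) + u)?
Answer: 460662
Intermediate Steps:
w(u, M) = √(u - u*(M + u)) (w(u, M) = √((-u)*(M + u) + u) = √(-u*(M + u) + u) = √(u - u*(M + u)))
Q(T) = -11 + T² (Q(T) = T² - 11 = -11 + T²)
Q(w(33, 44)) + 463181 = (-11 + (√(33*(1 - 1*44 - 1*33)))²) + 463181 = (-11 + (√(33*(1 - 44 - 33)))²) + 463181 = (-11 + (√(33*(-76)))²) + 463181 = (-11 + (√(-2508))²) + 463181 = (-11 + (2*I*√627)²) + 463181 = (-11 - 2508) + 463181 = -2519 + 463181 = 460662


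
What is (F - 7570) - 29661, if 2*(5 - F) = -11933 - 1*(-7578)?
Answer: -70097/2 ≈ -35049.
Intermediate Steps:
F = 4365/2 (F = 5 - (-11933 - 1*(-7578))/2 = 5 - (-11933 + 7578)/2 = 5 - ½*(-4355) = 5 + 4355/2 = 4365/2 ≈ 2182.5)
(F - 7570) - 29661 = (4365/2 - 7570) - 29661 = -10775/2 - 29661 = -70097/2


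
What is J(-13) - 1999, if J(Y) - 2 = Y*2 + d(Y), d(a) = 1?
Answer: -2022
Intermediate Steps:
J(Y) = 3 + 2*Y (J(Y) = 2 + (Y*2 + 1) = 2 + (2*Y + 1) = 2 + (1 + 2*Y) = 3 + 2*Y)
J(-13) - 1999 = (3 + 2*(-13)) - 1999 = (3 - 26) - 1999 = -23 - 1999 = -2022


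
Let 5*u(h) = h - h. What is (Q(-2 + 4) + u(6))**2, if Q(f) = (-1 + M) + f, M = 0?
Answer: 1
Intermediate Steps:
u(h) = 0 (u(h) = (h - h)/5 = (1/5)*0 = 0)
Q(f) = -1 + f (Q(f) = (-1 + 0) + f = -1 + f)
(Q(-2 + 4) + u(6))**2 = ((-1 + (-2 + 4)) + 0)**2 = ((-1 + 2) + 0)**2 = (1 + 0)**2 = 1**2 = 1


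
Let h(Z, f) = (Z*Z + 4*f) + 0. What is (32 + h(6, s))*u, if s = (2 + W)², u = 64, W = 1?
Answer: 6656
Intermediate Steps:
s = 9 (s = (2 + 1)² = 3² = 9)
h(Z, f) = Z² + 4*f (h(Z, f) = (Z² + 4*f) + 0 = Z² + 4*f)
(32 + h(6, s))*u = (32 + (6² + 4*9))*64 = (32 + (36 + 36))*64 = (32 + 72)*64 = 104*64 = 6656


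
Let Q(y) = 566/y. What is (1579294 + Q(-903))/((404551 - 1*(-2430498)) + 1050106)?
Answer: 1426101916/3508294965 ≈ 0.40649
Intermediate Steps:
(1579294 + Q(-903))/((404551 - 1*(-2430498)) + 1050106) = (1579294 + 566/(-903))/((404551 - 1*(-2430498)) + 1050106) = (1579294 + 566*(-1/903))/((404551 + 2430498) + 1050106) = (1579294 - 566/903)/(2835049 + 1050106) = (1426101916/903)/3885155 = (1426101916/903)*(1/3885155) = 1426101916/3508294965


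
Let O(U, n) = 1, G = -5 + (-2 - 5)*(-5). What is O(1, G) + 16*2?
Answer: 33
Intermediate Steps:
G = 30 (G = -5 - 7*(-5) = -5 + 35 = 30)
O(1, G) + 16*2 = 1 + 16*2 = 1 + 32 = 33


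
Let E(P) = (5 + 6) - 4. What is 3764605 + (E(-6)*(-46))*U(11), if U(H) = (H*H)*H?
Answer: 3336023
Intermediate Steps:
E(P) = 7 (E(P) = 11 - 4 = 7)
U(H) = H³ (U(H) = H²*H = H³)
3764605 + (E(-6)*(-46))*U(11) = 3764605 + (7*(-46))*11³ = 3764605 - 322*1331 = 3764605 - 428582 = 3336023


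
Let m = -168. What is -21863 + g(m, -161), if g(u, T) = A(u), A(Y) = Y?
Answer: -22031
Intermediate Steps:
g(u, T) = u
-21863 + g(m, -161) = -21863 - 168 = -22031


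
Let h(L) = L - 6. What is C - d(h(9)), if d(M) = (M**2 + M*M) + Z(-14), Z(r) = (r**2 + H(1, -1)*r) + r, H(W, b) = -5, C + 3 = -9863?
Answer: -10136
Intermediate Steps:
C = -9866 (C = -3 - 9863 = -9866)
h(L) = -6 + L
Z(r) = r**2 - 4*r (Z(r) = (r**2 - 5*r) + r = r**2 - 4*r)
d(M) = 252 + 2*M**2 (d(M) = (M**2 + M*M) - 14*(-4 - 14) = (M**2 + M**2) - 14*(-18) = 2*M**2 + 252 = 252 + 2*M**2)
C - d(h(9)) = -9866 - (252 + 2*(-6 + 9)**2) = -9866 - (252 + 2*3**2) = -9866 - (252 + 2*9) = -9866 - (252 + 18) = -9866 - 1*270 = -9866 - 270 = -10136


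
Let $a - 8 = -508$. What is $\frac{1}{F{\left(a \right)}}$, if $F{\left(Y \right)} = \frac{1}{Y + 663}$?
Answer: $163$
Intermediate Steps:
$a = -500$ ($a = 8 - 508 = -500$)
$F{\left(Y \right)} = \frac{1}{663 + Y}$
$\frac{1}{F{\left(a \right)}} = \frac{1}{\frac{1}{663 - 500}} = \frac{1}{\frac{1}{163}} = 163$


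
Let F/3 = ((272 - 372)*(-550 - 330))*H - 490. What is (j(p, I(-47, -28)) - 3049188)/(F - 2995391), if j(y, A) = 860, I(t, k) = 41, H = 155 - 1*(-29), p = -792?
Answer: -3048328/45579139 ≈ -0.066880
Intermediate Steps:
H = 184 (H = 155 + 29 = 184)
F = 48574530 (F = 3*(((272 - 372)*(-550 - 330))*184 - 490) = 3*(-100*(-880)*184 - 490) = 3*(88000*184 - 490) = 3*(16192000 - 490) = 3*16191510 = 48574530)
(j(p, I(-47, -28)) - 3049188)/(F - 2995391) = (860 - 3049188)/(48574530 - 2995391) = -3048328/45579139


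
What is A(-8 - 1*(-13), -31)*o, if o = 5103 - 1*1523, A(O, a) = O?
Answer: 17900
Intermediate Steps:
o = 3580 (o = 5103 - 1523 = 3580)
A(-8 - 1*(-13), -31)*o = (-8 - 1*(-13))*3580 = (-8 + 13)*3580 = 5*3580 = 17900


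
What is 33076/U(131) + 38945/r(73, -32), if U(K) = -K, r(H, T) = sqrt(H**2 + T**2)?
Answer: -33076/131 + 38945*sqrt(6353)/6353 ≈ 236.12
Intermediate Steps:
33076/U(131) + 38945/r(73, -32) = 33076/((-1*131)) + 38945/(sqrt(73**2 + (-32)**2)) = 33076/(-131) + 38945/(sqrt(5329 + 1024)) = 33076*(-1/131) + 38945/(sqrt(6353)) = -33076/131 + 38945*(sqrt(6353)/6353) = -33076/131 + 38945*sqrt(6353)/6353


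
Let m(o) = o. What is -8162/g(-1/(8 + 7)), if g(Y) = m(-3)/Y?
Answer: -8162/45 ≈ -181.38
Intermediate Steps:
g(Y) = -3/Y
-8162/g(-1/(8 + 7)) = -8162*1/(3*(8 + 7)) = -8162/((-3/((-1/15)))) = -8162/((-3/((-1*1/15)))) = -8162/((-3/(-1/15))) = -8162/((-3*(-15))) = -8162/45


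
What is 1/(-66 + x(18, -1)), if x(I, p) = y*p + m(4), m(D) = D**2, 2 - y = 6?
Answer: -1/46 ≈ -0.021739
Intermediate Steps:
y = -4 (y = 2 - 1*6 = 2 - 6 = -4)
x(I, p) = 16 - 4*p (x(I, p) = -4*p + 4**2 = -4*p + 16 = 16 - 4*p)
1/(-66 + x(18, -1)) = 1/(-66 + (16 - 4*(-1))) = 1/(-66 + (16 + 4)) = 1/(-66 + 20) = 1/(-46) = -1/46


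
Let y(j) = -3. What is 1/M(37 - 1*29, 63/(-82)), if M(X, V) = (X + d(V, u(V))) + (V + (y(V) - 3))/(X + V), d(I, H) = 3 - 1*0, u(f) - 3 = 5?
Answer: 593/5968 ≈ 0.099363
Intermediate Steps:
u(f) = 8 (u(f) = 3 + 5 = 8)
d(I, H) = 3 (d(I, H) = 3 + 0 = 3)
M(X, V) = 3 + X + (-6 + V)/(V + X) (M(X, V) = (X + 3) + (V + (-3 - 3))/(X + V) = (3 + X) + (V - 6)/(V + X) = (3 + X) + (-6 + V)/(V + X) = 3 + X + (-6 + V)/(V + X))
1/M(37 - 1*29, 63/(-82)) = 1/((-6 + (37 - 1*29)² + 3*(37 - 1*29) + 4*(63/(-82)) + (63/(-82))*(37 - 1*29))/(63/(-82) + (37 - 1*29))) = 1/((-6 + (37 - 29)² + 3*(37 - 29) + 4*(63*(-1/82)) + (63*(-1/82))*(37 - 29))/(63*(-1/82) + (37 - 29))) = 1/((-6 + 8² + 3*8 + 4*(-63/82) - 63/82*8)/(-63/82 + 8)) = 1/((-6 + 64 + 24 - 126/41 - 252/41)/(593/82)) = 1/((82/593)*(2984/41)) = 1/(5968/593) = 593/5968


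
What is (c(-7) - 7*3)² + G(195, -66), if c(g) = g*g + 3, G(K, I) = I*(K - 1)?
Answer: -11843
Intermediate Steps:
G(K, I) = I*(-1 + K)
c(g) = 3 + g² (c(g) = g² + 3 = 3 + g²)
(c(-7) - 7*3)² + G(195, -66) = ((3 + (-7)²) - 7*3)² - 66*(-1 + 195) = ((3 + 49) - 21)² - 66*194 = (52 - 21)² - 12804 = 31² - 12804 = 961 - 12804 = -11843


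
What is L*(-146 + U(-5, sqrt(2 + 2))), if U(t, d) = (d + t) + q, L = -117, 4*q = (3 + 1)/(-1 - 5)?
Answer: 34905/2 ≈ 17453.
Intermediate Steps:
q = -1/6 (q = ((3 + 1)/(-1 - 5))/4 = (4/(-6))/4 = (4*(-1/6))/4 = (1/4)*(-2/3) = -1/6 ≈ -0.16667)
U(t, d) = -1/6 + d + t (U(t, d) = (d + t) - 1/6 = -1/6 + d + t)
L*(-146 + U(-5, sqrt(2 + 2))) = -117*(-146 + (-1/6 + sqrt(2 + 2) - 5)) = -117*(-146 + (-1/6 + sqrt(4) - 5)) = -117*(-146 + (-1/6 + 2 - 5)) = -117*(-146 - 19/6) = -117*(-895/6) = 34905/2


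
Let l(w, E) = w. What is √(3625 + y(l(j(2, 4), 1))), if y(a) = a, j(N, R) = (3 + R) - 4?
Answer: 2*√907 ≈ 60.233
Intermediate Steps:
j(N, R) = -1 + R
√(3625 + y(l(j(2, 4), 1))) = √(3625 + (-1 + 4)) = √(3625 + 3) = √3628 = 2*√907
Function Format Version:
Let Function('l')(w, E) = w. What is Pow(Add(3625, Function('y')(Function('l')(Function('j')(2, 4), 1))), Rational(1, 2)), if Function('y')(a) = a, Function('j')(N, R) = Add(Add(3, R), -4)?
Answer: Mul(2, Pow(907, Rational(1, 2))) ≈ 60.233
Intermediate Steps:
Function('j')(N, R) = Add(-1, R)
Pow(Add(3625, Function('y')(Function('l')(Function('j')(2, 4), 1))), Rational(1, 2)) = Pow(Add(3625, Add(-1, 4)), Rational(1, 2)) = Pow(Add(3625, 3), Rational(1, 2)) = Pow(3628, Rational(1, 2)) = Mul(2, Pow(907, Rational(1, 2)))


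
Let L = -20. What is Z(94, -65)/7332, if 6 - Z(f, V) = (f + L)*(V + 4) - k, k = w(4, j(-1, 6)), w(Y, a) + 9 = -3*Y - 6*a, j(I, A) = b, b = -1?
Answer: 4505/7332 ≈ 0.61443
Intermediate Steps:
j(I, A) = -1
w(Y, a) = -9 - 6*a - 3*Y (w(Y, a) = -9 + (-3*Y - 6*a) = -9 + (-6*a - 3*Y) = -9 - 6*a - 3*Y)
k = -15 (k = -9 - 6*(-1) - 3*4 = -9 + 6 - 12 = -15)
Z(f, V) = -9 - (-20 + f)*(4 + V) (Z(f, V) = 6 - ((f - 20)*(V + 4) - 1*(-15)) = 6 - ((-20 + f)*(4 + V) + 15) = 6 - (15 + (-20 + f)*(4 + V)) = 6 + (-15 - (-20 + f)*(4 + V)) = -9 - (-20 + f)*(4 + V))
Z(94, -65)/7332 = (71 - 4*94 + 20*(-65) - 1*(-65)*94)/7332 = (71 - 376 - 1300 + 6110)*(1/7332) = 4505*(1/7332) = 4505/7332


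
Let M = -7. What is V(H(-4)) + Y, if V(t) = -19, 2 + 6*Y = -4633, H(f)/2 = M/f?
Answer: -1583/2 ≈ -791.50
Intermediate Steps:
H(f) = -14/f (H(f) = 2*(-7/f) = -14/f)
Y = -1545/2 (Y = -⅓ + (⅙)*(-4633) = -⅓ - 4633/6 = -1545/2 ≈ -772.50)
V(H(-4)) + Y = -19 - 1545/2 = -1583/2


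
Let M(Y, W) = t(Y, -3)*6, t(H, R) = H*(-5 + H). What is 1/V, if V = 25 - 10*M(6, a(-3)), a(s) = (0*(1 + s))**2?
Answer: -1/335 ≈ -0.0029851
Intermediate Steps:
a(s) = 0 (a(s) = 0**2 = 0)
M(Y, W) = 6*Y*(-5 + Y) (M(Y, W) = (Y*(-5 + Y))*6 = 6*Y*(-5 + Y))
V = -335 (V = 25 - 60*6*(-5 + 6) = 25 - 60*6 = 25 - 10*36 = 25 - 360 = -335)
1/V = 1/(-335) = -1/335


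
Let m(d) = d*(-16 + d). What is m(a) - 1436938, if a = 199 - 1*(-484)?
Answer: -981377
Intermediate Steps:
a = 683 (a = 199 + 484 = 683)
m(a) - 1436938 = 683*(-16 + 683) - 1436938 = 683*667 - 1436938 = 455561 - 1436938 = -981377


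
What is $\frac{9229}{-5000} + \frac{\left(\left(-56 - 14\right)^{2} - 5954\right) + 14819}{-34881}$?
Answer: $- \frac{390741749}{174405000} \approx -2.2404$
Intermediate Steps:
$\frac{9229}{-5000} + \frac{\left(\left(-56 - 14\right)^{2} - 5954\right) + 14819}{-34881} = 9229 \left(- \frac{1}{5000}\right) + \left(\left(\left(-70\right)^{2} - 5954\right) + 14819\right) \left(- \frac{1}{34881}\right) = - \frac{9229}{5000} + \left(\left(4900 - 5954\right) + 14819\right) \left(- \frac{1}{34881}\right) = - \frac{9229}{5000} + \left(-1054 + 14819\right) \left(- \frac{1}{34881}\right) = - \frac{9229}{5000} + 13765 \left(- \frac{1}{34881}\right) = - \frac{9229}{5000} - \frac{13765}{34881} = - \frac{390741749}{174405000}$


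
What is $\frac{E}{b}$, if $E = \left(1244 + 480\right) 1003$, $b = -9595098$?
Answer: $- \frac{864586}{4797549} \approx -0.18021$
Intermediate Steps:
$E = 1729172$ ($E = 1724 \cdot 1003 = 1729172$)
$\frac{E}{b} = \frac{1729172}{-9595098} = 1729172 \left(- \frac{1}{9595098}\right) = - \frac{864586}{4797549}$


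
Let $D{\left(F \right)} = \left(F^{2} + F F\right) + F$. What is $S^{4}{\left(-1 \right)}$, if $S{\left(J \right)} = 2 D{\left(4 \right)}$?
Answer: $26873856$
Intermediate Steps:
$D{\left(F \right)} = F + 2 F^{2}$ ($D{\left(F \right)} = \left(F^{2} + F^{2}\right) + F = 2 F^{2} + F = F + 2 F^{2}$)
$S{\left(J \right)} = 72$ ($S{\left(J \right)} = 2 \cdot 4 \left(1 + 2 \cdot 4\right) = 2 \cdot 4 \left(1 + 8\right) = 2 \cdot 4 \cdot 9 = 2 \cdot 36 = 72$)
$S^{4}{\left(-1 \right)} = 72^{4} = 26873856$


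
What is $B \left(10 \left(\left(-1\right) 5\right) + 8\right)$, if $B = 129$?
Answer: $-5418$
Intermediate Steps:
$B \left(10 \left(\left(-1\right) 5\right) + 8\right) = 129 \left(10 \left(\left(-1\right) 5\right) + 8\right) = 129 \left(10 \left(-5\right) + 8\right) = 129 \left(-50 + 8\right) = 129 \left(-42\right) = -5418$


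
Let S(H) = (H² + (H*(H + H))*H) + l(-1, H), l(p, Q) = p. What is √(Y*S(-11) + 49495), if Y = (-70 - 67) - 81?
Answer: √603651 ≈ 776.95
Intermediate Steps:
Y = -218 (Y = -137 - 81 = -218)
S(H) = -1 + H² + 2*H³ (S(H) = (H² + (H*(H + H))*H) - 1 = (H² + (H*(2*H))*H) - 1 = (H² + (2*H²)*H) - 1 = (H² + 2*H³) - 1 = -1 + H² + 2*H³)
√(Y*S(-11) + 49495) = √(-218*(-1 + (-11)² + 2*(-11)³) + 49495) = √(-218*(-1 + 121 + 2*(-1331)) + 49495) = √(-218*(-1 + 121 - 2662) + 49495) = √(-218*(-2542) + 49495) = √(554156 + 49495) = √603651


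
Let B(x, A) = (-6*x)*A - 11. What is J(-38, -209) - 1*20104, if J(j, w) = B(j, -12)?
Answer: -22851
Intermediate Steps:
B(x, A) = -11 - 6*A*x (B(x, A) = -6*A*x - 11 = -11 - 6*A*x)
J(j, w) = -11 + 72*j (J(j, w) = -11 - 6*(-12)*j = -11 + 72*j)
J(-38, -209) - 1*20104 = (-11 + 72*(-38)) - 1*20104 = (-11 - 2736) - 20104 = -2747 - 20104 = -22851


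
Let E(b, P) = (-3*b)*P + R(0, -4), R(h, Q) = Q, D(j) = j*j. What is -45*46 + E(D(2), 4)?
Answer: -2122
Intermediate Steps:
D(j) = j²
E(b, P) = -4 - 3*P*b (E(b, P) = (-3*b)*P - 4 = -3*P*b - 4 = -4 - 3*P*b)
-45*46 + E(D(2), 4) = -45*46 + (-4 - 3*4*2²) = -2070 + (-4 - 3*4*4) = -2070 + (-4 - 48) = -2070 - 52 = -2122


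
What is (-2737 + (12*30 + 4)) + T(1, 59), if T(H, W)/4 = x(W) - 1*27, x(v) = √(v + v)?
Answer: -2481 + 4*√118 ≈ -2437.5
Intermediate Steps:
x(v) = √2*√v (x(v) = √(2*v) = √2*√v)
T(H, W) = -108 + 4*√2*√W (T(H, W) = 4*(√2*√W - 1*27) = 4*(√2*√W - 27) = 4*(-27 + √2*√W) = -108 + 4*√2*√W)
(-2737 + (12*30 + 4)) + T(1, 59) = (-2737 + (12*30 + 4)) + (-108 + 4*√2*√59) = (-2737 + (360 + 4)) + (-108 + 4*√118) = (-2737 + 364) + (-108 + 4*√118) = -2373 + (-108 + 4*√118) = -2481 + 4*√118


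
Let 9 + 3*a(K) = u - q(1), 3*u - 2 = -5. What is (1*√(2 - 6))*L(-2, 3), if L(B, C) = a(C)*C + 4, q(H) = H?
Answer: -14*I ≈ -14.0*I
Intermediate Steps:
u = -1 (u = ⅔ + (⅓)*(-5) = ⅔ - 5/3 = -1)
a(K) = -11/3 (a(K) = -3 + (-1 - 1*1)/3 = -3 + (-1 - 1)/3 = -3 + (⅓)*(-2) = -3 - ⅔ = -11/3)
L(B, C) = 4 - 11*C/3 (L(B, C) = -11*C/3 + 4 = 4 - 11*C/3)
(1*√(2 - 6))*L(-2, 3) = (1*√(2 - 6))*(4 - 11/3*3) = (1*√(-4))*(4 - 11) = (1*(2*I))*(-7) = (2*I)*(-7) = -14*I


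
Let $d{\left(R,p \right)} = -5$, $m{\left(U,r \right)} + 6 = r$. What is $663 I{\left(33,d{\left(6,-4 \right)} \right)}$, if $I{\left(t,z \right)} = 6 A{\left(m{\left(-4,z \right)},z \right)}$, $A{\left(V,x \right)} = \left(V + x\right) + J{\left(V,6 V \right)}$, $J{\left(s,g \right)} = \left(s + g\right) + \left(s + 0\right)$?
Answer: $-413712$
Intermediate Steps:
$m{\left(U,r \right)} = -6 + r$
$J{\left(s,g \right)} = g + 2 s$ ($J{\left(s,g \right)} = \left(g + s\right) + s = g + 2 s$)
$A{\left(V,x \right)} = x + 9 V$ ($A{\left(V,x \right)} = \left(V + x\right) + \left(6 V + 2 V\right) = \left(V + x\right) + 8 V = x + 9 V$)
$I{\left(t,z \right)} = -324 + 60 z$ ($I{\left(t,z \right)} = 6 \left(z + 9 \left(-6 + z\right)\right) = 6 \left(z + \left(-54 + 9 z\right)\right) = 6 \left(-54 + 10 z\right) = -324 + 60 z$)
$663 I{\left(33,d{\left(6,-4 \right)} \right)} = 663 \left(-324 + 60 \left(-5\right)\right) = 663 \left(-324 - 300\right) = 663 \left(-624\right) = -413712$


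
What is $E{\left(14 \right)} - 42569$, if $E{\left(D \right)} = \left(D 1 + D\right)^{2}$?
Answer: $-41785$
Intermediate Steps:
$E{\left(D \right)} = 4 D^{2}$ ($E{\left(D \right)} = \left(D + D\right)^{2} = \left(2 D\right)^{2} = 4 D^{2}$)
$E{\left(14 \right)} - 42569 = 4 \cdot 14^{2} - 42569 = 4 \cdot 196 - 42569 = 784 - 42569 = -41785$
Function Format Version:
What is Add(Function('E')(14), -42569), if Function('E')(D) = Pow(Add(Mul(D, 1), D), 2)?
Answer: -41785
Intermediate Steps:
Function('E')(D) = Mul(4, Pow(D, 2)) (Function('E')(D) = Pow(Add(D, D), 2) = Pow(Mul(2, D), 2) = Mul(4, Pow(D, 2)))
Add(Function('E')(14), -42569) = Add(Mul(4, Pow(14, 2)), -42569) = Add(Mul(4, 196), -42569) = Add(784, -42569) = -41785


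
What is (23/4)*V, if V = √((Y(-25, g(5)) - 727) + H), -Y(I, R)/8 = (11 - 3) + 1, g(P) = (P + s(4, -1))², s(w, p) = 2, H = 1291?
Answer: 23*√123/2 ≈ 127.54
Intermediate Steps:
g(P) = (2 + P)² (g(P) = (P + 2)² = (2 + P)²)
Y(I, R) = -72 (Y(I, R) = -8*((11 - 3) + 1) = -8*(8 + 1) = -8*9 = -72)
V = 2*√123 (V = √((-72 - 727) + 1291) = √(-799 + 1291) = √492 = 2*√123 ≈ 22.181)
(23/4)*V = (23/4)*(2*√123) = (23*(¼))*(2*√123) = 23*(2*√123)/4 = 23*√123/2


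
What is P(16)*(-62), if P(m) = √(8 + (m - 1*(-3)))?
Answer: -186*√3 ≈ -322.16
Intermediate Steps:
P(m) = √(11 + m) (P(m) = √(8 + (m + 3)) = √(8 + (3 + m)) = √(11 + m))
P(16)*(-62) = √(11 + 16)*(-62) = √27*(-62) = (3*√3)*(-62) = -186*√3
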